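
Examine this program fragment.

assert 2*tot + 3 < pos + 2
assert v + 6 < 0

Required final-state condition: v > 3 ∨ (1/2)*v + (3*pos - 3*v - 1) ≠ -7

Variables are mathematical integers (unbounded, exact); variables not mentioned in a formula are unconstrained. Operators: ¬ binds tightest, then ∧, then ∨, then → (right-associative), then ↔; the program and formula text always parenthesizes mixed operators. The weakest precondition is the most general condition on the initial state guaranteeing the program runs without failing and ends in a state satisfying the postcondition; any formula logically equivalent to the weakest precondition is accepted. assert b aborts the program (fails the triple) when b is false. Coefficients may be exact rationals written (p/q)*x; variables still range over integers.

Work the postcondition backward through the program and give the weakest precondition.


Working backward. After the program, the postcondition v > 3 ∨ (1/2)*v + (3*pos - 3*v - 1) ≠ -7 must hold; in canonical form it is v > 3 ∨ 3*pos ≠ (5/2)*v - 6.
Before assert v + 6 < 0: v < -6 ∧ (v > 3 ∨ 3*pos ≠ (5/2)*v - 6)
Before assert 2*tot + 3 < pos + 2: 2*tot < pos - 1 ∧ v < -6 ∧ (v > 3 ∨ 3*pos ≠ (5/2)*v - 6)
Answer: WP = 2*tot < pos - 1 ∧ v < -6 ∧ (v > 3 ∨ 3*pos ≠ (5/2)*v - 6)


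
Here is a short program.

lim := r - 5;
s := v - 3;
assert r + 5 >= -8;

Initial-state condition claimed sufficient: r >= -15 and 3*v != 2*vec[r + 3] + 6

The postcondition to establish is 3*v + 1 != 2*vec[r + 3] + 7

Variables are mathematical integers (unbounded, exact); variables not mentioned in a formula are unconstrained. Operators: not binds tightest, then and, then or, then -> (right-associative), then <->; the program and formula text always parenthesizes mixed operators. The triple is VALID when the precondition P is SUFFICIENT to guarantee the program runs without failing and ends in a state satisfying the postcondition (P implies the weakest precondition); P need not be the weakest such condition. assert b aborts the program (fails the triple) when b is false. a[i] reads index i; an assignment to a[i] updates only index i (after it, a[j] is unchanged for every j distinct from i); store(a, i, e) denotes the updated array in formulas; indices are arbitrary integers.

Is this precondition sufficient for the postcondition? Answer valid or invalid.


Working backward. After the program, the postcondition 3*v + 1 != 2*vec[r + 3] + 7 must hold; in canonical form it is 3*v != 2*vec[r + 3] + 6.
Before assert r + 5 >= -8: r >= -13 and 3*v != 2*vec[r + 3] + 6
Before s := v - 3: r >= -13 and 3*v != 2*vec[r + 3] + 6
Before lim := r - 5: r >= -13 and 3*v != 2*vec[r + 3] + 6
The weakest precondition is r >= -13 and 3*v != 2*vec[r + 3] + 6.
Check whether r >= -15 and 3*v != 2*vec[r + 3] + 6 implies it.
Countermodel: at the initial state r = -14, v = 0, vec = {[-11] = 0, elsewhere 0}, the precondition holds but the weakest precondition fails.
Answer: invalid


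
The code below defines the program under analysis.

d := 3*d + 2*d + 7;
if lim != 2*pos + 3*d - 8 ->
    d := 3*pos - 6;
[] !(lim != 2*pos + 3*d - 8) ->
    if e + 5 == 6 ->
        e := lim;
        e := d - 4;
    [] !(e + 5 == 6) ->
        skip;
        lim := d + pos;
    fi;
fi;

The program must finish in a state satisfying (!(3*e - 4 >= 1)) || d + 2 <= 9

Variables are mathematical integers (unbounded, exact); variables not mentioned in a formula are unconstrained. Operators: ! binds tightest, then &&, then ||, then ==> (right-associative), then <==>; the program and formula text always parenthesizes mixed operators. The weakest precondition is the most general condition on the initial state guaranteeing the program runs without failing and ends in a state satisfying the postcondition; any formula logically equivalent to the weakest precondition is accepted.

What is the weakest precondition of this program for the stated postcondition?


Working backward. After the program, the postcondition (!(3*e - 4 >= 1)) || d + 2 <= 9 must hold; in canonical form it is (!(3*e >= 5)) || d <= 7.
Then branch requires (!(3*e >= 5)) || 3*pos <= 13; else branch requires (e == 1 ==> ((!(3*d >= 17)) || d <= 7)) && ((!(e == 1)) ==> ((!(3*e >= 5)) || d <= 7)).
Before the if: (lim != 3*d + 2*pos - 8 ==> ((!(3*e >= 5)) || 3*pos <= 13)) && ((!(lim != 3*d + 2*pos - 8)) ==> ((e == 1 ==> ((!(3*d >= 17)) || d <= 7)) && ((!(e == 1)) ==> ((!(3*e >= 5)) || d <= 7))))
Before d := 3*d + 2*d + 7: (lim != 15*d + 2*pos + 13 ==> ((!(3*e >= 5)) || 3*pos <= 13)) && ((!(lim != 15*d + 2*pos + 13)) ==> ((e == 1 ==> ((!(15*d >= -4)) || 5*d <= 0)) && ((!(e == 1)) ==> ((!(3*e >= 5)) || 5*d <= 0))))
Answer: WP = (lim != 15*d + 2*pos + 13 ==> ((!(3*e >= 5)) || 3*pos <= 13)) && ((!(lim != 15*d + 2*pos + 13)) ==> ((e == 1 ==> ((!(15*d >= -4)) || 5*d <= 0)) && ((!(e == 1)) ==> ((!(3*e >= 5)) || 5*d <= 0))))


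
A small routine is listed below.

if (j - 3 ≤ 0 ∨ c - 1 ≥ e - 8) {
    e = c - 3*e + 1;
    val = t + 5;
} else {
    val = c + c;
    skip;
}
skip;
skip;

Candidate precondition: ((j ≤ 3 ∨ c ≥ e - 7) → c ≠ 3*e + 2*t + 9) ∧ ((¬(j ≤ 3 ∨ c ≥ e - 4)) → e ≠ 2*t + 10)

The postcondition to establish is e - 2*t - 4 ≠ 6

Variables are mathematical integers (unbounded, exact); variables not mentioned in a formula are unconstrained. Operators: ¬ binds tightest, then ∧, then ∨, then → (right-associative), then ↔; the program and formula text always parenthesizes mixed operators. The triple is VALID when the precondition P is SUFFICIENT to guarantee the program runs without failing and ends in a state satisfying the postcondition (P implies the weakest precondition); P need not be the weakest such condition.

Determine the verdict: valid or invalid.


Working backward. After the program, the postcondition e - 2*t - 4 ≠ 6 must hold; in canonical form it is e ≠ 2*t + 10.
Before skip: e ≠ 2*t + 10
Before skip: e ≠ 2*t + 10
Then branch requires c ≠ 3*e + 2*t + 9; else branch requires e ≠ 2*t + 10.
Before the if: ((j ≤ 3 ∨ c ≥ e - 7) → c ≠ 3*e + 2*t + 9) ∧ ((¬(j ≤ 3 ∨ c ≥ e - 7)) → e ≠ 2*t + 10)
The weakest precondition is ((j ≤ 3 ∨ c ≥ e - 7) → c ≠ 3*e + 2*t + 9) ∧ ((¬(j ≤ 3 ∨ c ≥ e - 7)) → e ≠ 2*t + 10).
Check whether ((j ≤ 3 ∨ c ≥ e - 7) → c ≠ 3*e + 2*t + 9) ∧ ((¬(j ≤ 3 ∨ c ≥ e - 4)) → e ≠ 2*t + 10) implies it.
Every state satisfying the precondition satisfies the weakest precondition: the implication holds.
Answer: valid


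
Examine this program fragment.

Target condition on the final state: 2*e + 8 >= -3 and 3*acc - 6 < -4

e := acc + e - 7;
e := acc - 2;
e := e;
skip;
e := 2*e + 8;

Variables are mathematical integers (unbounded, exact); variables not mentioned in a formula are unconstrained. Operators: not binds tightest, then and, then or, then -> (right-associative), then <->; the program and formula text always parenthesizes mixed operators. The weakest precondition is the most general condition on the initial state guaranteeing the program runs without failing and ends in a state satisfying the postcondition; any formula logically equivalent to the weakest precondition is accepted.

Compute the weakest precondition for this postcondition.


Working backward. After the program, the postcondition 2*e + 8 >= -3 and 3*acc - 6 < -4 must hold; in canonical form it is 2*e >= -11 and 3*acc < 2.
Before e := 2*e + 8: 4*e >= -27 and 3*acc < 2
Before skip: 4*e >= -27 and 3*acc < 2
Before e := e: 4*e >= -27 and 3*acc < 2
Before e := acc - 2: 4*acc >= -19 and 3*acc < 2
Before e := acc + e - 7: 4*acc >= -19 and 3*acc < 2
Answer: WP = 4*acc >= -19 and 3*acc < 2


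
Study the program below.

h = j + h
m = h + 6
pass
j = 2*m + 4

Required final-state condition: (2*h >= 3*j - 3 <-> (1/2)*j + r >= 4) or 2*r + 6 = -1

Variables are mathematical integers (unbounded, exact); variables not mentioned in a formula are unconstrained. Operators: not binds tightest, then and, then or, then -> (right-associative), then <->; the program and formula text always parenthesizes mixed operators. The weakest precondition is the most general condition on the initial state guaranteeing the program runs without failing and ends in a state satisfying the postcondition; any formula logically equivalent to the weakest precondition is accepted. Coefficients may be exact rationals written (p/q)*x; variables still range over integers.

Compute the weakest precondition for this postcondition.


Working backward. After the program, the postcondition (2*h >= 3*j - 3 <-> (1/2)*j + r >= 4) or 2*r + 6 = -1 must hold; in canonical form it is (2*h >= 3*j - 3 <-> (1/2)*j + r >= 4) or 2*r = -7.
Before j := 2*m + 4: (2*h >= 6*m + 9 <-> m + r >= 2) or 2*r = -7
Before skip: (2*h >= 6*m + 9 <-> m + r >= 2) or 2*r = -7
Before m := h + 6: (4*h <= -45 <-> h + r >= -4) or 2*r = -7
Before h := j + h: (4*h + 4*j <= -45 <-> h + j + r >= -4) or 2*r = -7
Answer: WP = (4*h + 4*j <= -45 <-> h + j + r >= -4) or 2*r = -7


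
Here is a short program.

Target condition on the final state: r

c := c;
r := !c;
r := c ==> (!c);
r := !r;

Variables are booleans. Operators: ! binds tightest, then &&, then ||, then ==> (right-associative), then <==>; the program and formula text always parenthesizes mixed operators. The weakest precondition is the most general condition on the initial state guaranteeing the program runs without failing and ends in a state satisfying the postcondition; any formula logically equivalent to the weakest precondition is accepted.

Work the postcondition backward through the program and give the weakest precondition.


Working backward. After the program, r must hold.
Before r := !r: !r
Before r := c ==> (!c): !(c ==> (!c))
Before r := !c: !(c ==> (!c))
Before c := c: !(c ==> (!c))
Answer: WP = !(c ==> (!c))


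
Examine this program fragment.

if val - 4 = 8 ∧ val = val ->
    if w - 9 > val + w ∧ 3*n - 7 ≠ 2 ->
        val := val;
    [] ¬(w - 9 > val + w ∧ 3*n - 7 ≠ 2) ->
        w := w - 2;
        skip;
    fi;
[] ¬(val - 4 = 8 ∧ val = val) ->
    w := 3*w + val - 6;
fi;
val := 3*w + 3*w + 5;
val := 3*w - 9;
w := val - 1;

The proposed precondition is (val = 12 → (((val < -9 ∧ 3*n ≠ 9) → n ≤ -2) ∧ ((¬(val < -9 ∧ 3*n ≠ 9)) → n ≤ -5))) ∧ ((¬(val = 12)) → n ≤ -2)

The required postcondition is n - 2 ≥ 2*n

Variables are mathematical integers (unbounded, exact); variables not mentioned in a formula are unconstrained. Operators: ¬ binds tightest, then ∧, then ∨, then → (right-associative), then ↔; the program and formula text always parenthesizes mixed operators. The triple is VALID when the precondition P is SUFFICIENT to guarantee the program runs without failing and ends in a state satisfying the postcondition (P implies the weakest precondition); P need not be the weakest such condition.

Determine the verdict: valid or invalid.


Working backward. After the program, the postcondition n - 2 ≥ 2*n must hold; in canonical form it is n ≤ -2.
Before w := val - 1: n ≤ -2
Before val := 3*w - 9: n ≤ -2
Before val := 3*w + 3*w + 5: n ≤ -2
Then branch requires ((val < -9 ∧ 3*n ≠ 9) → n ≤ -2) ∧ ((¬(val < -9 ∧ 3*n ≠ 9)) → n ≤ -2); else branch requires n ≤ -2.
Before the if: (val = 12 → (((val < -9 ∧ 3*n ≠ 9) → n ≤ -2) ∧ ((¬(val < -9 ∧ 3*n ≠ 9)) → n ≤ -2))) ∧ ((¬(val = 12)) → n ≤ -2)
The weakest precondition is (val = 12 → (((val < -9 ∧ 3*n ≠ 9) → n ≤ -2) ∧ ((¬(val < -9 ∧ 3*n ≠ 9)) → n ≤ -2))) ∧ ((¬(val = 12)) → n ≤ -2).
Check whether (val = 12 → (((val < -9 ∧ 3*n ≠ 9) → n ≤ -2) ∧ ((¬(val < -9 ∧ 3*n ≠ 9)) → n ≤ -5))) ∧ ((¬(val = 12)) → n ≤ -2) implies it.
Every state satisfying the precondition satisfies the weakest precondition: the implication holds.
Answer: valid


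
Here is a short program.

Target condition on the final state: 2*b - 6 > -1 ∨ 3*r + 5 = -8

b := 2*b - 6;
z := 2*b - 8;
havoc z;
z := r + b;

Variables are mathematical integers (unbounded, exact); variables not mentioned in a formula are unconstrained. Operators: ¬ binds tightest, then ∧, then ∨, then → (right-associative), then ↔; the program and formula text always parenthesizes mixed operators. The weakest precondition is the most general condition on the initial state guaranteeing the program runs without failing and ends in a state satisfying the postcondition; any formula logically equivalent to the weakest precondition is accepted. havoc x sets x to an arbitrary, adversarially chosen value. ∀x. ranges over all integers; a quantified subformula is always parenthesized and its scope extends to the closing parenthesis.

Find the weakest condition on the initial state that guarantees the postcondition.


Working backward. After the program, the postcondition 2*b - 6 > -1 ∨ 3*r + 5 = -8 must hold; in canonical form it is 2*b > 5 ∨ 3*r = -13.
Before z := r + b: 2*b > 5 ∨ 3*r = -13
Before havoc z: 2*b > 5 ∨ 3*r = -13
Before z := 2*b - 8: 2*b > 5 ∨ 3*r = -13
Before b := 2*b - 6: 4*b > 17 ∨ 3*r = -13
Answer: WP = 4*b > 17 ∨ 3*r = -13


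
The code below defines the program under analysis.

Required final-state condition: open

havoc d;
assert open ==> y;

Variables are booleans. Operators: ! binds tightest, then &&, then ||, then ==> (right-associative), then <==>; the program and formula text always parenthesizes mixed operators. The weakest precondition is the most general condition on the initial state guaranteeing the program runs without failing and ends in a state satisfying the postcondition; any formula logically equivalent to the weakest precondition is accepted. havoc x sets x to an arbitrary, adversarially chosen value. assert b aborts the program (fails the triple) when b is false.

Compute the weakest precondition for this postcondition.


Working backward. After the program, open must hold.
Before assert open ==> y: (open ==> y) && open
Before havoc d: (open ==> y) && open
Answer: WP = (open ==> y) && open


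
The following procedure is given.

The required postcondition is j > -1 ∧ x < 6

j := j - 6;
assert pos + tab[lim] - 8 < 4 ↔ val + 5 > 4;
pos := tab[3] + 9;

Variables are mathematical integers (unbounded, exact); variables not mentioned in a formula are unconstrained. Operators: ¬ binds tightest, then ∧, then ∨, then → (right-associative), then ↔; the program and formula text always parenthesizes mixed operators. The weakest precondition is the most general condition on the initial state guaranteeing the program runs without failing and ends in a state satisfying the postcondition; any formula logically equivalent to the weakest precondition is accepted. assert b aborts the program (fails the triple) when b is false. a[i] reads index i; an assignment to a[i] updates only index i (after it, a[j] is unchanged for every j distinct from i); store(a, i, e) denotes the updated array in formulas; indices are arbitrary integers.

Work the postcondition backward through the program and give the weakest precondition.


Working backward. After the program, j > -1 ∧ x < 6 must hold.
Before pos := tab[3] + 9: j > -1 ∧ x < 6
Before assert pos + tab[lim] - 8 < 4 ↔ val + 5 > 4: (tab[lim] + pos < 12 ↔ val > -1) ∧ j > -1 ∧ x < 6
Before j := j - 6: (tab[lim] + pos < 12 ↔ val > -1) ∧ j > 5 ∧ x < 6
Answer: WP = (tab[lim] + pos < 12 ↔ val > -1) ∧ j > 5 ∧ x < 6


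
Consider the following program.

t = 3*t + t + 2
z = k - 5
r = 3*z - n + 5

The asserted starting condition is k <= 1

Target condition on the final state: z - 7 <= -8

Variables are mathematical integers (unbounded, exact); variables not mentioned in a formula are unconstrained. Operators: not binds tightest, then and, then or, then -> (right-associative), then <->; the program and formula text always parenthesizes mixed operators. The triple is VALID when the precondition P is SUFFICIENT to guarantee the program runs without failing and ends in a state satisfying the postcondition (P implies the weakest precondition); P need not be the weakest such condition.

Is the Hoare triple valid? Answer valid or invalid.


Working backward. After the program, the postcondition z - 7 <= -8 must hold; in canonical form it is z <= -1.
Before r := 3*z - n + 5: z <= -1
Before z := k - 5: k <= 4
Before t := 3*t + t + 2: k <= 4
The weakest precondition is k <= 4.
Check whether k <= 1 implies it.
Every state satisfying the precondition satisfies the weakest precondition: the implication holds.
Answer: valid


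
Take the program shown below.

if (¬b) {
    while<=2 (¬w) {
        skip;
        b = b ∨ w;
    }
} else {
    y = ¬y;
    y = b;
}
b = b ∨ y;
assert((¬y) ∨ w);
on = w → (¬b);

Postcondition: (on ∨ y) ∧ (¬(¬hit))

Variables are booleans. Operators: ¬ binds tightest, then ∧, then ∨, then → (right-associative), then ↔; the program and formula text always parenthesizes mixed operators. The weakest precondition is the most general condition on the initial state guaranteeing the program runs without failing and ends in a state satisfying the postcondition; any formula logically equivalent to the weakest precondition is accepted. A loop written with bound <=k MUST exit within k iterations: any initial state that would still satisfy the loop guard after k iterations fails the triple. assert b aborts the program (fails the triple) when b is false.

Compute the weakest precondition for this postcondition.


Working backward. After the program, the postcondition (on ∨ y) ∧ (¬(¬hit)) must hold; in canonical form it is (on ∨ y) ∧ hit.
Before on := w → (¬b): ((w → (¬b)) ∨ y) ∧ hit
Before assert (¬y) ∨ w: ((¬y) ∨ w) ∧ ((w → (¬b)) ∨ y) ∧ hit
Before b := b ∨ y: ((¬y) ∨ w) ∧ ((w → (¬(b ∨ y))) ∨ y) ∧ hit
Then branch requires ((¬w) → (((¬w) → (w ∧ ((¬y) ∨ w) ∧ ((w → (¬(b ∨ w ∨ y))) ∨ y) ∧ hit)) ∧ (w → (((¬y) ∨ w) ∧ ((w → (¬(b ∨ w ∨ y))) ∨ y) ∧ hit)))) ∧ (w → (((¬y) ∨ w) ∧ ((w → (¬(b ∨ y))) ∨ y) ∧ hit)); else branch requires ((¬b) ∨ w) ∧ ((w → (¬b)) ∨ b) ∧ hit.
Before the if: ((¬b) → (((¬w) → (((¬w) → (w ∧ ((¬y) ∨ w) ∧ ((w → (¬(b ∨ w ∨ y))) ∨ y) ∧ hit)) ∧ (w → (((¬y) ∨ w) ∧ ((w → (¬(b ∨ w ∨ y))) ∨ y) ∧ hit)))) ∧ (w → (((¬y) ∨ w) ∧ ((w → (¬(b ∨ y))) ∨ y) ∧ hit)))) ∧ (b → (((¬b) ∨ w) ∧ ((w → (¬b)) ∨ b) ∧ hit))
Answer: WP = ((¬b) → (((¬w) → (((¬w) → (w ∧ ((¬y) ∨ w) ∧ ((w → (¬(b ∨ w ∨ y))) ∨ y) ∧ hit)) ∧ (w → (((¬y) ∨ w) ∧ ((w → (¬(b ∨ w ∨ y))) ∨ y) ∧ hit)))) ∧ (w → (((¬y) ∨ w) ∧ ((w → (¬(b ∨ y))) ∨ y) ∧ hit)))) ∧ (b → (((¬b) ∨ w) ∧ ((w → (¬b)) ∨ b) ∧ hit))


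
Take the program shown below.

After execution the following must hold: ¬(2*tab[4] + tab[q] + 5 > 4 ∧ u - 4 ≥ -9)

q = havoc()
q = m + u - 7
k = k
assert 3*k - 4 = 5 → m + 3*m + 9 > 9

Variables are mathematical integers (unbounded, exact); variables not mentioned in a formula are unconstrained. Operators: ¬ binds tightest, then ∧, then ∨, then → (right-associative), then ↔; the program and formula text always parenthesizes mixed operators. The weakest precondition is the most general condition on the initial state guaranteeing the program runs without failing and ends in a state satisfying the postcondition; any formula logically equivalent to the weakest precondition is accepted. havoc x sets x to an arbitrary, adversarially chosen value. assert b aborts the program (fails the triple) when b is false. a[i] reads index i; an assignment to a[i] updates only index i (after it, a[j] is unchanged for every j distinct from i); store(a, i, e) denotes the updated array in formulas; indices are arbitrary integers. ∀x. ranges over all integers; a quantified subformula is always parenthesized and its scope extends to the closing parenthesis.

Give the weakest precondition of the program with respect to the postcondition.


Working backward. After the program, the postcondition ¬(2*tab[4] + tab[q] + 5 > 4 ∧ u - 4 ≥ -9) must hold; in canonical form it is ¬(2*tab[4] + tab[q] > -1 ∧ u ≥ -5).
Before assert 3*k - 4 = 5 → m + 3*m + 9 > 9: (3*k = 9 → 4*m > 0) ∧ (¬(2*tab[4] + tab[q] > -1 ∧ u ≥ -5))
Before k := k: (3*k = 9 → 4*m > 0) ∧ (¬(2*tab[4] + tab[q] > -1 ∧ u ≥ -5))
Before q := m + u - 7: (3*k = 9 → 4*m > 0) ∧ (¬(2*tab[4] + tab[m + u - 7] > -1 ∧ u ≥ -5))
Before havoc q: (3*k = 9 → 4*m > 0) ∧ (¬(2*tab[4] + tab[m + u - 7] > -1 ∧ u ≥ -5))
Answer: WP = (3*k = 9 → 4*m > 0) ∧ (¬(2*tab[4] + tab[m + u - 7] > -1 ∧ u ≥ -5))


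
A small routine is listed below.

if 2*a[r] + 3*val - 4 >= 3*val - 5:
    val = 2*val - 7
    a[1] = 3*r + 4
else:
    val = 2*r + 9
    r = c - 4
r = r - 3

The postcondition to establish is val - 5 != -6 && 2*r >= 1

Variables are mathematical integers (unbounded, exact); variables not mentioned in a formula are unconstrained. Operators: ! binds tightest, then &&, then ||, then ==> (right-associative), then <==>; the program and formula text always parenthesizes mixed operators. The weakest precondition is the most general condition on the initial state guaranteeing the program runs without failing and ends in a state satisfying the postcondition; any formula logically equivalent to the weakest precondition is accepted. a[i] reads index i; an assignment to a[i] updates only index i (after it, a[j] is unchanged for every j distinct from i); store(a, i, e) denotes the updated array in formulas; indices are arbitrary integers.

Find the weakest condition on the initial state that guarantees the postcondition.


Working backward. After the program, the postcondition val - 5 != -6 && 2*r >= 1 must hold; in canonical form it is val != -1 && 2*r >= 1.
Before r := r - 3: val != -1 && 2*r >= 7
Then branch requires 2*val != 6 && 2*r >= 7; else branch requires 2*r != -10 && 2*c >= 15.
Before the if: (2*a[r] >= -1 ==> (2*val != 6 && 2*r >= 7)) && ((!(2*a[r] >= -1)) ==> (2*r != -10 && 2*c >= 15))
Answer: WP = (2*a[r] >= -1 ==> (2*val != 6 && 2*r >= 7)) && ((!(2*a[r] >= -1)) ==> (2*r != -10 && 2*c >= 15))


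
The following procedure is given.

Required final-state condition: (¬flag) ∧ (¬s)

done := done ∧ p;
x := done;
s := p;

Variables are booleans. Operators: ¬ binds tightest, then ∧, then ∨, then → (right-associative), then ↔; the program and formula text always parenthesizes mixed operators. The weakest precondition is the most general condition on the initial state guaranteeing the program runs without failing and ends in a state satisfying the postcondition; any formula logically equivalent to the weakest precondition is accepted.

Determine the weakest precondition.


Working backward. After the program, (¬flag) ∧ (¬s) must hold.
Before s := p: (¬flag) ∧ (¬p)
Before x := done: (¬flag) ∧ (¬p)
Before done := done ∧ p: (¬flag) ∧ (¬p)
Answer: WP = (¬flag) ∧ (¬p)


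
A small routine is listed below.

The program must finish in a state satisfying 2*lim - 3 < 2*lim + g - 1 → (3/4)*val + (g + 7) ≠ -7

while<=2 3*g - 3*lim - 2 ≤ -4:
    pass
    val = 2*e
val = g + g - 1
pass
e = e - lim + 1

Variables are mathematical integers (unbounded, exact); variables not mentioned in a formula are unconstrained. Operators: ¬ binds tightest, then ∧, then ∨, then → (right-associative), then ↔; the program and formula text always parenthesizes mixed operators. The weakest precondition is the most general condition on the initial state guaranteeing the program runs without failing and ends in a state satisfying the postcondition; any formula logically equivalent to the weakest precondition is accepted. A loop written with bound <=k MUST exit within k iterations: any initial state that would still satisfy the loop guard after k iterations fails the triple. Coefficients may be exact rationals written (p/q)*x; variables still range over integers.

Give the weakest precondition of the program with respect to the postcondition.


Working backward. After the program, the postcondition 2*lim - 3 < 2*lim + g - 1 → (3/4)*val + (g + 7) ≠ -7 must hold; in canonical form it is g > -2 → g + (3/4)*val ≠ -14.
Before e := e - lim + 1: g > -2 → g + (3/4)*val ≠ -14
Before skip: g > -2 → g + (3/4)*val ≠ -14
Before val := g + g - 1: g > -2 → (5/2)*g ≠ -53/4
Before the loop (bound <=2), unroll the exhaustion recursion (WP_0 = exit-now case; WP_j = one more guarded iteration, up to j = 2):
  WP_0: (¬(3*g ≤ 3*lim - 2)) ∧ (g > -2 → (5/2)*g ≠ -53/4)
  WP_1: (3*g ≤ 3*lim - 2 → ((¬(3*g ≤ 3*lim - 2)) ∧ (g > -2 → (5/2)*g ≠ -53/4))) ∧ ((¬(3*g ≤ 3*lim - 2)) → (g > -2 → (5/2)*g ≠ -53/4))
  WP_2: (3*g ≤ 3*lim - 2 → ((3*g ≤ 3*lim - 2 → ((¬(3*g ≤ 3*lim - 2)) ∧ (g > -2 → (5/2)*g ≠ -53/4))) ∧ ((¬(3*g ≤ 3*lim - 2)) → (g > -2 → (5/2)*g ≠ -53/4)))) ∧ ((¬(3*g ≤ 3*lim - 2)) → (g > -2 → (5/2)*g ≠ -53/4))
So before the loop: (3*g ≤ 3*lim - 2 → ((3*g ≤ 3*lim - 2 → ((¬(3*g ≤ 3*lim - 2)) ∧ (g > -2 → (5/2)*g ≠ -53/4))) ∧ ((¬(3*g ≤ 3*lim - 2)) → (g > -2 → (5/2)*g ≠ -53/4)))) ∧ ((¬(3*g ≤ 3*lim - 2)) → (g > -2 → (5/2)*g ≠ -53/4))
Answer: WP = (3*g ≤ 3*lim - 2 → ((3*g ≤ 3*lim - 2 → ((¬(3*g ≤ 3*lim - 2)) ∧ (g > -2 → (5/2)*g ≠ -53/4))) ∧ ((¬(3*g ≤ 3*lim - 2)) → (g > -2 → (5/2)*g ≠ -53/4)))) ∧ ((¬(3*g ≤ 3*lim - 2)) → (g > -2 → (5/2)*g ≠ -53/4))


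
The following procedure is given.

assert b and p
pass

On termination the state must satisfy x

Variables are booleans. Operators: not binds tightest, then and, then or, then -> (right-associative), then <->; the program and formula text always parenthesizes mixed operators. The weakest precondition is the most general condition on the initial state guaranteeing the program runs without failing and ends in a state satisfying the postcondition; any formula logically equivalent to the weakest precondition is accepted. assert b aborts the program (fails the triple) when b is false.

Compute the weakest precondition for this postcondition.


Working backward. After the program, x must hold.
Before skip: x
Before assert b and p: b and p and x
Answer: WP = b and p and x


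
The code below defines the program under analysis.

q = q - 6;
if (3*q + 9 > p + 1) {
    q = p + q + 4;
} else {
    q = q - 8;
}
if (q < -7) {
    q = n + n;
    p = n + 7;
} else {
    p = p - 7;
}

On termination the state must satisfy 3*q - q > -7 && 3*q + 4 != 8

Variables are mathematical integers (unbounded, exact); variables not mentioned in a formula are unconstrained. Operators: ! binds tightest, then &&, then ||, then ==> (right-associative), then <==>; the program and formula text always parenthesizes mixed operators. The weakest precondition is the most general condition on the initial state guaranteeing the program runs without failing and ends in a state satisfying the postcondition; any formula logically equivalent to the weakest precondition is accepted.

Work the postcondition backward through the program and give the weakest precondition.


Working backward. After the program, the postcondition 3*q - q > -7 && 3*q + 4 != 8 must hold; in canonical form it is 2*q > -7 && 3*q != 4.
Then branch requires 4*n > -7 && 6*n != 4; else branch requires 2*q > -7 && 3*q != 4.
Before the if: (q < -7 ==> (4*n > -7 && 6*n != 4)) && ((!(q < -7)) ==> (2*q > -7 && 3*q != 4))
Then branch requires (p + q < -11 ==> (4*n > -7 && 6*n != 4)) && ((!(p + q < -11)) ==> (2*p + 2*q > -15 && 3*p + 3*q != -8)); else branch requires (q < 1 ==> (4*n > -7 && 6*n != 4)) && ((!(q < 1)) ==> (2*q > 9 && 3*q != 28)).
Before the if: (3*q > p - 8 ==> ((p + q < -11 ==> (4*n > -7 && 6*n != 4)) && ((!(p + q < -11)) ==> (2*p + 2*q > -15 && 3*p + 3*q != -8)))) && ((!(3*q > p - 8)) ==> ((q < 1 ==> (4*n > -7 && 6*n != 4)) && ((!(q < 1)) ==> (2*q > 9 && 3*q != 28))))
Before q := q - 6: (3*q > p + 10 ==> ((p + q < -5 ==> (4*n > -7 && 6*n != 4)) && ((!(p + q < -5)) ==> (2*p + 2*q > -3 && 3*p + 3*q != 10)))) && ((!(3*q > p + 10)) ==> ((q < 7 ==> (4*n > -7 && 6*n != 4)) && ((!(q < 7)) ==> (2*q > 21 && 3*q != 46))))
Answer: WP = (3*q > p + 10 ==> ((p + q < -5 ==> (4*n > -7 && 6*n != 4)) && ((!(p + q < -5)) ==> (2*p + 2*q > -3 && 3*p + 3*q != 10)))) && ((!(3*q > p + 10)) ==> ((q < 7 ==> (4*n > -7 && 6*n != 4)) && ((!(q < 7)) ==> (2*q > 21 && 3*q != 46))))


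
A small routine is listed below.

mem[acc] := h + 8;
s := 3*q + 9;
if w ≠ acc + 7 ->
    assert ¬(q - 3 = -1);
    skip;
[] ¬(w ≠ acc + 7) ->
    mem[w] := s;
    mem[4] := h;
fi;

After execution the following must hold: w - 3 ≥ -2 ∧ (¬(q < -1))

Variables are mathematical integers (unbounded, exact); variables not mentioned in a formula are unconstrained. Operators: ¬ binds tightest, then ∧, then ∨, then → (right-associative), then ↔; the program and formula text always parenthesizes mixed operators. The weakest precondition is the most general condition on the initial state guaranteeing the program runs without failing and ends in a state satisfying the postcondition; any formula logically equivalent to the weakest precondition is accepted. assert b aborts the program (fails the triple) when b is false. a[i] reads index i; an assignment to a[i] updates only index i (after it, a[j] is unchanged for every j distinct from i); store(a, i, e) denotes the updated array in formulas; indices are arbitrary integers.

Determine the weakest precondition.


Working backward. After the program, the postcondition w - 3 ≥ -2 ∧ (¬(q < -1)) must hold; in canonical form it is w ≥ 1 ∧ (¬(q < -1)).
Then branch requires (¬(q = 2)) ∧ w ≥ 1 ∧ (¬(q < -1)); else branch requires w ≥ 1 ∧ (¬(q < -1)).
Before the if: (w ≠ acc + 7 → ((¬(q = 2)) ∧ w ≥ 1 ∧ (¬(q < -1)))) ∧ ((¬(w ≠ acc + 7)) → (w ≥ 1 ∧ (¬(q < -1))))
Before s := 3*q + 9: (w ≠ acc + 7 → ((¬(q = 2)) ∧ w ≥ 1 ∧ (¬(q < -1)))) ∧ ((¬(w ≠ acc + 7)) → (w ≥ 1 ∧ (¬(q < -1))))
Before mem[acc] := h + 8: (w ≠ acc + 7 → ((¬(q = 2)) ∧ w ≥ 1 ∧ (¬(q < -1)))) ∧ ((¬(w ≠ acc + 7)) → (w ≥ 1 ∧ (¬(q < -1))))
Answer: WP = (w ≠ acc + 7 → ((¬(q = 2)) ∧ w ≥ 1 ∧ (¬(q < -1)))) ∧ ((¬(w ≠ acc + 7)) → (w ≥ 1 ∧ (¬(q < -1))))


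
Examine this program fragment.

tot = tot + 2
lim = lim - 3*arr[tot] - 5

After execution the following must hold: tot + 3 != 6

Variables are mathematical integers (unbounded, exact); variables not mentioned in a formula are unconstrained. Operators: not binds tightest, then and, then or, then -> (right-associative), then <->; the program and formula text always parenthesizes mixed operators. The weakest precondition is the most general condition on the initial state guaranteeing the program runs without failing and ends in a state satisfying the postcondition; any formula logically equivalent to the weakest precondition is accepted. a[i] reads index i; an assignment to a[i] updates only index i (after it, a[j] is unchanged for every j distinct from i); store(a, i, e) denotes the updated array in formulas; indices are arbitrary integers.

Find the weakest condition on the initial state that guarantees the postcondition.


Working backward. After the program, the postcondition tot + 3 != 6 must hold; in canonical form it is tot != 3.
Before lim := lim - 3*arr[tot] - 5: tot != 3
Before tot := tot + 2: tot != 1
Answer: WP = tot != 1


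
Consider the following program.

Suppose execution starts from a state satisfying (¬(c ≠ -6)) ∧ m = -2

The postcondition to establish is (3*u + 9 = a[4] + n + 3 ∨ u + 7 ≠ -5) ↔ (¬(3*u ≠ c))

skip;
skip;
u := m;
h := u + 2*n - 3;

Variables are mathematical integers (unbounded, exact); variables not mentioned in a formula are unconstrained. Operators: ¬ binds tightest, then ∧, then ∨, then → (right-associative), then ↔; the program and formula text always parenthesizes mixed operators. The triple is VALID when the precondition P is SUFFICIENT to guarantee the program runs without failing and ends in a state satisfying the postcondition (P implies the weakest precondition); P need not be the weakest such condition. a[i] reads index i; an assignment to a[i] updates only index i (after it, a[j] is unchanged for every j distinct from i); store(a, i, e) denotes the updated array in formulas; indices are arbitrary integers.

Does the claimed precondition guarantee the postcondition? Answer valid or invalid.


Working backward. After the program, the postcondition (3*u + 9 = a[4] + n + 3 ∨ u + 7 ≠ -5) ↔ (¬(3*u ≠ c)) must hold; in canonical form it is (3*u = a[4] + n - 6 ∨ u ≠ -12) ↔ (¬(3*u ≠ c)).
Before h := u + 2*n - 3: (3*u = a[4] + n - 6 ∨ u ≠ -12) ↔ (¬(3*u ≠ c))
Before u := m: (3*m = a[4] + n - 6 ∨ m ≠ -12) ↔ (¬(3*m ≠ c))
Before skip: (3*m = a[4] + n - 6 ∨ m ≠ -12) ↔ (¬(3*m ≠ c))
Before skip: (3*m = a[4] + n - 6 ∨ m ≠ -12) ↔ (¬(3*m ≠ c))
The weakest precondition is (3*m = a[4] + n - 6 ∨ m ≠ -12) ↔ (¬(3*m ≠ c)).
Check whether (¬(c ≠ -6)) ∧ m = -2 implies it.
Every state satisfying the precondition satisfies the weakest precondition: the implication holds.
Answer: valid


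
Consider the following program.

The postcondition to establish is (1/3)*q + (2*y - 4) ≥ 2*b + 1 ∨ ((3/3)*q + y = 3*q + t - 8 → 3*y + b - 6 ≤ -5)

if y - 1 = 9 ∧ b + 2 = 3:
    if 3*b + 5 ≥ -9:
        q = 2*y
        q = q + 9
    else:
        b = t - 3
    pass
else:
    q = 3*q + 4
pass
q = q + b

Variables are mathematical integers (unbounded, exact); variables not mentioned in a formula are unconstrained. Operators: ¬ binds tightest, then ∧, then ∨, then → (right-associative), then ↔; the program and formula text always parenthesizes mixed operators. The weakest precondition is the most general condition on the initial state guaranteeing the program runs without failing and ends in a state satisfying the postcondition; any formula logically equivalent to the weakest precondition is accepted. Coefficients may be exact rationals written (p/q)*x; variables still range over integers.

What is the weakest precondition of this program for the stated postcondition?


Working backward. After the program, the postcondition (1/3)*q + (2*y - 4) ≥ 2*b + 1 ∨ ((3/3)*q + y = 3*q + t - 8 → 3*y + b - 6 ≤ -5) must hold; in canonical form it is (1/3)*q + 2*y ≥ 2*b + 5 ∨ (y = 2*q + t - 8 → b + 3*y ≤ 1).
Before q := q + b: (1/3)*q + 2*y ≥ (5/3)*b + 5 ∨ (y = 2*b + 2*q + t - 8 → b + 3*y ≤ 1)
Before skip: (1/3)*q + 2*y ≥ (5/3)*b + 5 ∨ (y = 2*b + 2*q + t - 8 → b + 3*y ≤ 1)
Then branch requires (3*b ≥ -14 → ((8/3)*y ≥ (5/3)*b + 2 ∨ (2*b + t + 3*y = -10 → b + 3*y ≤ 1))) ∧ ((¬(3*b ≥ -14)) → ((1/3)*q + 2*y ≥ (5/3)*t ∨ (y = 2*q + 3*t - 14 → t + 3*y ≤ 4))); else branch requires q + 2*y ≥ (5/3)*b + 11/3 ∨ (y = 2*b + 6*q + t → b + 3*y ≤ 1).
Before the if: ((y = 10 ∧ b = 1) → ((3*b ≥ -14 → ((8/3)*y ≥ (5/3)*b + 2 ∨ (2*b + t + 3*y = -10 → b + 3*y ≤ 1))) ∧ ((¬(3*b ≥ -14)) → ((1/3)*q + 2*y ≥ (5/3)*t ∨ (y = 2*q + 3*t - 14 → t + 3*y ≤ 4))))) ∧ ((¬(y = 10 ∧ b = 1)) → (q + 2*y ≥ (5/3)*b + 11/3 ∨ (y = 2*b + 6*q + t → b + 3*y ≤ 1)))
Answer: WP = ((y = 10 ∧ b = 1) → ((3*b ≥ -14 → ((8/3)*y ≥ (5/3)*b + 2 ∨ (2*b + t + 3*y = -10 → b + 3*y ≤ 1))) ∧ ((¬(3*b ≥ -14)) → ((1/3)*q + 2*y ≥ (5/3)*t ∨ (y = 2*q + 3*t - 14 → t + 3*y ≤ 4))))) ∧ ((¬(y = 10 ∧ b = 1)) → (q + 2*y ≥ (5/3)*b + 11/3 ∨ (y = 2*b + 6*q + t → b + 3*y ≤ 1)))


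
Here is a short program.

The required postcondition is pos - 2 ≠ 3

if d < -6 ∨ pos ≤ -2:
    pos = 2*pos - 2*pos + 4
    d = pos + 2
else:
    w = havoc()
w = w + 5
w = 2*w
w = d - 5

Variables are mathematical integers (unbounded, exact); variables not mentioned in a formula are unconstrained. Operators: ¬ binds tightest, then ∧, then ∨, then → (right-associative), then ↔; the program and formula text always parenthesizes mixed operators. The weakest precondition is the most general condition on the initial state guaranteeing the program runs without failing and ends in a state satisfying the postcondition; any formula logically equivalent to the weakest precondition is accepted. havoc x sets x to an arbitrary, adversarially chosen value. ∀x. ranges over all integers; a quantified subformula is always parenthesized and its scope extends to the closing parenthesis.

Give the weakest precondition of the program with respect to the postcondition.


Working backward. After the program, the postcondition pos - 2 ≠ 3 must hold; in canonical form it is pos ≠ 5.
Before w := d - 5: pos ≠ 5
Before w := 2*w: pos ≠ 5
Before w := w + 5: pos ≠ 5
Then branch requires true; else branch requires pos ≠ 5.
Before the if: (¬(d < -6 ∨ pos ≤ -2)) → pos ≠ 5
Answer: WP = (¬(d < -6 ∨ pos ≤ -2)) → pos ≠ 5


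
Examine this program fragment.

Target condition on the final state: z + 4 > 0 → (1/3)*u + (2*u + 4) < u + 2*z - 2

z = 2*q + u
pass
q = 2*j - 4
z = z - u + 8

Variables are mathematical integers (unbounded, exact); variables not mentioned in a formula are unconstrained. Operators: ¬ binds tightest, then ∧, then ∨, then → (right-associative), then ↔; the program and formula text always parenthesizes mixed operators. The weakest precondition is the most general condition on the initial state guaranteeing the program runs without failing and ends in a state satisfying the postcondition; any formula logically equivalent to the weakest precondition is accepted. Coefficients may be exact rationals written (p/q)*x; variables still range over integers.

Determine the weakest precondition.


Working backward. After the program, the postcondition z + 4 > 0 → (1/3)*u + (2*u + 4) < u + 2*z - 2 must hold; in canonical form it is z > -4 → (4/3)*u < 2*z - 6.
Before z := z - u + 8: z > u - 12 → (10/3)*u < 2*z + 10
Before q := 2*j - 4: z > u - 12 → (10/3)*u < 2*z + 10
Before skip: z > u - 12 → (10/3)*u < 2*z + 10
Before z := 2*q + u: 2*q > -12 → (4/3)*u < 4*q + 10
Answer: WP = 2*q > -12 → (4/3)*u < 4*q + 10


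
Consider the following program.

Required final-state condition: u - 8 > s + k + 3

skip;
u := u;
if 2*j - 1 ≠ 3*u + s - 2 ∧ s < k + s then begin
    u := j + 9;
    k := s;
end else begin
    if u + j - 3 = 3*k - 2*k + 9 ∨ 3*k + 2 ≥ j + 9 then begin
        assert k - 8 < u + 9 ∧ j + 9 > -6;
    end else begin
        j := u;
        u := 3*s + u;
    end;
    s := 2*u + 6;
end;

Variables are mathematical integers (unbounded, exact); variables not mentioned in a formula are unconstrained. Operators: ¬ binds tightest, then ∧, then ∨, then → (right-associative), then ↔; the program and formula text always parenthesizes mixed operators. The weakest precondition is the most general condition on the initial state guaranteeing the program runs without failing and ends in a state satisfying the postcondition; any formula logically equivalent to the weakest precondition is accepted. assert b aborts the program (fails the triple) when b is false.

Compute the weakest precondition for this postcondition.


Working backward. After the program, the postcondition u - 8 > s + k + 3 must hold; in canonical form it is u > k + s + 11.
Then branch requires j > 2*s + 2; else branch requires ((j + u = k + 12 ∨ 3*k ≥ j + 7) → (k < u + 17 ∧ j > -15 ∧ k + u < -17)) ∧ ((¬(j + u = k + 12 ∨ 3*k ≥ j + 7)) → k + 3*s + u < -17).
Before the if: ((2*j ≠ s + 3*u - 1 ∧ k > 0) → j > 2*s + 2) ∧ ((¬(2*j ≠ s + 3*u - 1 ∧ k > 0)) → (((j + u = k + 12 ∨ 3*k ≥ j + 7) → (k < u + 17 ∧ j > -15 ∧ k + u < -17)) ∧ ((¬(j + u = k + 12 ∨ 3*k ≥ j + 7)) → k + 3*s + u < -17)))
Before u := u: ((2*j ≠ s + 3*u - 1 ∧ k > 0) → j > 2*s + 2) ∧ ((¬(2*j ≠ s + 3*u - 1 ∧ k > 0)) → (((j + u = k + 12 ∨ 3*k ≥ j + 7) → (k < u + 17 ∧ j > -15 ∧ k + u < -17)) ∧ ((¬(j + u = k + 12 ∨ 3*k ≥ j + 7)) → k + 3*s + u < -17)))
Before skip: ((2*j ≠ s + 3*u - 1 ∧ k > 0) → j > 2*s + 2) ∧ ((¬(2*j ≠ s + 3*u - 1 ∧ k > 0)) → (((j + u = k + 12 ∨ 3*k ≥ j + 7) → (k < u + 17 ∧ j > -15 ∧ k + u < -17)) ∧ ((¬(j + u = k + 12 ∨ 3*k ≥ j + 7)) → k + 3*s + u < -17)))
Answer: WP = ((2*j ≠ s + 3*u - 1 ∧ k > 0) → j > 2*s + 2) ∧ ((¬(2*j ≠ s + 3*u - 1 ∧ k > 0)) → (((j + u = k + 12 ∨ 3*k ≥ j + 7) → (k < u + 17 ∧ j > -15 ∧ k + u < -17)) ∧ ((¬(j + u = k + 12 ∨ 3*k ≥ j + 7)) → k + 3*s + u < -17)))
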